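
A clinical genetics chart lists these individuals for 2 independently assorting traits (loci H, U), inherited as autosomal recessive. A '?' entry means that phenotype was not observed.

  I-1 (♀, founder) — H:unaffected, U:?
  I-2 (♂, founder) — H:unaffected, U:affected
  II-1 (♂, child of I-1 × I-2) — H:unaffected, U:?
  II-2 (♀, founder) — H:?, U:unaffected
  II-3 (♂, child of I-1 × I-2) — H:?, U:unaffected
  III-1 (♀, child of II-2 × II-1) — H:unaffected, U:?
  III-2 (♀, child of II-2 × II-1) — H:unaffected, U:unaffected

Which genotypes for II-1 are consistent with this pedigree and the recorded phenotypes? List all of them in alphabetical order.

II-1 ∈ {HH Uu, HH uu, Hh Uu, Hh uu}

H/I-1 un ·: HH|Hh
H/I-2 un ·: HH|Hh
H/II-1 un I-1×I-2: HH|Hh
H/II-2 ? ·: HH|Hh|hh
H/II-3 ? I-1×I-2: HH|Hh|hh
H/III-1 un II-2×II-1: HH|Hh
H/III-2 un II-2×II-1: HH|Hh
⇒ H over [I-1,I-2,II-1,II-2,II-3,III-1,III-2]: 111 consistent
U/I-1 ? ·: UU|Uu
U/I-2 aff ·: uu
U/II-1 ? I-1×I-2: Uu|uu
U/II-2 un ·: UU|Uu
U/II-3 un I-1×I-2: Uu
U/III-1 ? II-2×II-1: UU|Uu|uu
U/III-2 un II-2×II-1: UU|Uu
⇒ U over [I-1,I-2,II-1,II-2,II-3,III-1,III-2]: 23 consistent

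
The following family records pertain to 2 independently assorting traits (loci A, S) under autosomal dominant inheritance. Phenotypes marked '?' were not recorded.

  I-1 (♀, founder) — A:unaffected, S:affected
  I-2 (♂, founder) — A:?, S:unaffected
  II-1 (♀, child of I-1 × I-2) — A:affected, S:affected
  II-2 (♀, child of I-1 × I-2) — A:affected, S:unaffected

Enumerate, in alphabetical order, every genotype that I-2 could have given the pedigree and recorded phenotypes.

I-2 ∈ {AA ss, Aa ss}

A/I-1 un ·: aa
A/I-2 ? ·: Aa|AA
A/II-1 aff I-1×I-2: Aa
A/II-2 aff I-1×I-2: Aa
⇒ A over [I-1,I-2,II-1,II-2]: 2 consistent
S/I-1 aff ·: Ss
S/I-2 un ·: ss
S/II-1 aff I-1×I-2: Ss
S/II-2 un I-1×I-2: ss
⇒ S over [I-1,I-2,II-1,II-2]: 1 consistent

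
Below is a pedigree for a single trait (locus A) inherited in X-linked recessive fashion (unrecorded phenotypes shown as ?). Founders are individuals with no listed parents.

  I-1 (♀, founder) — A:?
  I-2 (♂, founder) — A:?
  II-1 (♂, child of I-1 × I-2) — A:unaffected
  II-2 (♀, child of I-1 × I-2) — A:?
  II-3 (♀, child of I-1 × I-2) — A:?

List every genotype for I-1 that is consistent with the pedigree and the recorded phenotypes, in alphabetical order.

A/I-1 ? ·: X^AX^A|X^AX^a
A/I-2 ? ·: X^AY|X^aY
A/II-1 un I-1×I-2: X^AY
A/II-2 ? I-1×I-2: X^AX^A|X^AX^a|X^aX^a
A/II-3 ? I-1×I-2: X^AX^A|X^AX^a|X^aX^a
⇒ A over [I-1,I-2,II-1,II-2,II-3]: 10 consistent

I-1 ∈ {X^AX^A, X^AX^a}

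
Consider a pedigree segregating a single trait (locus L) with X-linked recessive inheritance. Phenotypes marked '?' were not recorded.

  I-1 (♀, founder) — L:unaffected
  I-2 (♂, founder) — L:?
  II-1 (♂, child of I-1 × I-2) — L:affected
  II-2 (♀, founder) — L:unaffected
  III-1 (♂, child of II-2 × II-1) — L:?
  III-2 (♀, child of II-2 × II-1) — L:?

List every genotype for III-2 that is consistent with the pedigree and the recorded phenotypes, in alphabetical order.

III-2 ∈ {X^LX^l, X^lX^l}

L/I-1 un ·: X^LX^l
L/I-2 ? ·: X^LY|X^lY
L/II-1 aff I-1×I-2: X^lY
L/II-2 un ·: X^LX^L|X^LX^l
L/III-1 ? II-2×II-1: X^LY|X^lY
L/III-2 ? II-2×II-1: X^LX^l|X^lX^l
⇒ L over [I-1,I-2,II-1,II-2,III-1,III-2]: 10 consistent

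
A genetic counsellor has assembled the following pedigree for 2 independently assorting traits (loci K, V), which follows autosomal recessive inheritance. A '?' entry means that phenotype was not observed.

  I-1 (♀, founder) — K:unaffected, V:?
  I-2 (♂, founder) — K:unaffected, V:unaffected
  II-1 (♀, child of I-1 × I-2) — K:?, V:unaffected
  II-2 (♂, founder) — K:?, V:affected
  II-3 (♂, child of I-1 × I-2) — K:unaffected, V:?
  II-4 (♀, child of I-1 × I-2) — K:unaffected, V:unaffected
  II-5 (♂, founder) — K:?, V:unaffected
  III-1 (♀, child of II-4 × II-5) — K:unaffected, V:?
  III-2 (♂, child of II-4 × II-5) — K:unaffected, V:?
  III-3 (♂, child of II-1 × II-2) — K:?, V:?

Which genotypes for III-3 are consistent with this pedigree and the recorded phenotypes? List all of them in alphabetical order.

III-3 ∈ {KK Vv, KK vv, Kk Vv, Kk vv, kk Vv, kk vv}

K/I-1 un ·: KK|Kk
K/I-2 un ·: KK|Kk
K/II-1 ? I-1×I-2: KK|Kk|kk
K/II-2 ? ·: KK|Kk|kk
K/II-3 un I-1×I-2: KK|Kk
K/II-4 un I-1×I-2: KK|Kk
K/II-5 ? ·: KK|Kk|kk
K/III-1 un II-4×II-5: KK|Kk
K/III-2 un II-4×II-5: KK|Kk
K/III-3 ? II-1×II-2: KK|Kk|kk
⇒ K over [I-1,I-2,II-1,II-2,II-3,II-4,II-5,III-1,III-2,III-3]: 1134 consistent
V/I-1 ? ·: VV|Vv|vv
V/I-2 un ·: VV|Vv
V/II-1 un I-1×I-2: VV|Vv
V/II-2 aff ·: vv
V/II-3 ? I-1×I-2: VV|Vv|vv
V/II-4 un I-1×I-2: VV|Vv
V/II-5 un ·: VV|Vv
V/III-1 ? II-4×II-5: VV|Vv|vv
V/III-2 ? II-4×II-5: VV|Vv|vv
V/III-3 ? II-1×II-2: Vv|vv
⇒ V over [I-1,I-2,II-1,II-2,II-3,II-4,II-5,III-1,III-2,III-3]: 461 consistent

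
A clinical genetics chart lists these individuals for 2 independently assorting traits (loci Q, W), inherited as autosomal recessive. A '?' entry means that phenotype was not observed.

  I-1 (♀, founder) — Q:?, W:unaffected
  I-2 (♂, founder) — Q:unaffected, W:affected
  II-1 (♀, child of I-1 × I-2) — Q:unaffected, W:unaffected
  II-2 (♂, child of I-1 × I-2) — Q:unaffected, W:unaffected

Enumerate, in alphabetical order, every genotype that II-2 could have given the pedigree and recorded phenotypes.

Q/I-1 ? ·: QQ|Qq|qq
Q/I-2 un ·: QQ|Qq
Q/II-1 un I-1×I-2: QQ|Qq
Q/II-2 un I-1×I-2: QQ|Qq
⇒ Q over [I-1,I-2,II-1,II-2]: 15 consistent
W/I-1 un ·: WW|Ww
W/I-2 aff ·: ww
W/II-1 un I-1×I-2: Ww
W/II-2 un I-1×I-2: Ww
⇒ W over [I-1,I-2,II-1,II-2]: 2 consistent

II-2 ∈ {QQ Ww, Qq Ww}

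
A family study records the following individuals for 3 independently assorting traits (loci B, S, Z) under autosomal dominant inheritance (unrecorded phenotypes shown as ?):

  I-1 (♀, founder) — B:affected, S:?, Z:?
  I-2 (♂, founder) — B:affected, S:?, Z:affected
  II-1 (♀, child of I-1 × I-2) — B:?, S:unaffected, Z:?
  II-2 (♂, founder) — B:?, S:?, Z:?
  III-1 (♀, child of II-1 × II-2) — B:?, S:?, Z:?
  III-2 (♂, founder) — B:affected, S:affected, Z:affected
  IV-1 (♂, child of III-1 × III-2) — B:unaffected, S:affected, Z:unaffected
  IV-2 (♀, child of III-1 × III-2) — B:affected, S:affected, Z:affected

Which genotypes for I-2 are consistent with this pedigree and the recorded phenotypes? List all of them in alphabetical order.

B/I-1 aff ·: Bb|BB
B/I-2 aff ·: Bb|BB
B/II-1 ? I-1×I-2: bb|Bb|BB
B/II-2 ? ·: bb|Bb|BB
B/III-1 ? II-1×II-2: bb|Bb
B/III-2 aff ·: Bb
B/IV-1 un III-1×III-2: bb
B/IV-2 aff III-1×III-2: Bb|BB
⇒ B over [I-1,I-2,II-1,II-2,III-1,III-2,IV-1,IV-2]: 46 consistent
S/I-1 ? ·: ss|Ss
S/I-2 ? ·: ss|Ss
S/II-1 un I-1×I-2: ss
S/II-2 ? ·: ss|Ss|SS
S/III-1 ? II-1×II-2: ss|Ss
S/III-2 aff ·: Ss|SS
S/IV-1 aff III-1×III-2: Ss|SS
S/IV-2 aff III-1×III-2: Ss|SS
⇒ S over [I-1,I-2,II-1,II-2,III-1,III-2,IV-1,IV-2]: 80 consistent
Z/I-1 ? ·: zz|Zz|ZZ
Z/I-2 aff ·: Zz|ZZ
Z/II-1 ? I-1×I-2: zz|Zz|ZZ
Z/II-2 ? ·: zz|Zz|ZZ
Z/III-1 ? II-1×II-2: zz|Zz
Z/III-2 aff ·: Zz
Z/IV-1 un III-1×III-2: zz
Z/IV-2 aff III-1×III-2: Zz|ZZ
⇒ Z over [I-1,I-2,II-1,II-2,III-1,III-2,IV-1,IV-2]: 68 consistent

I-2 ∈ {BB Ss ZZ, BB Ss Zz, BB ss ZZ, BB ss Zz, Bb Ss ZZ, Bb Ss Zz, Bb ss ZZ, Bb ss Zz}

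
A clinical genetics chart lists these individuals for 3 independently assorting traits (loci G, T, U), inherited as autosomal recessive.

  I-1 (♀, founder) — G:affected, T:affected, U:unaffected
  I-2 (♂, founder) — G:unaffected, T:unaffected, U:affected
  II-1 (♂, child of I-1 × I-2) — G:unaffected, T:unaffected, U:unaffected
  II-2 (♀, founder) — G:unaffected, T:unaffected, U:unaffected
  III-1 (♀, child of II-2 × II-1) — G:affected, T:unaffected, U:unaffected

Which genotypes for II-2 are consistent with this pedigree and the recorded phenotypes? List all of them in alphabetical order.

II-2 ∈ {Gg TT UU, Gg TT Uu, Gg Tt UU, Gg Tt Uu}

G/I-1 aff ·: gg
G/I-2 un ·: GG|Gg
G/II-1 un I-1×I-2: Gg
G/II-2 un ·: Gg
G/III-1 aff II-2×II-1: gg
⇒ G over [I-1,I-2,II-1,II-2,III-1]: 2 consistent
T/I-1 aff ·: tt
T/I-2 un ·: TT|Tt
T/II-1 un I-1×I-2: Tt
T/II-2 un ·: TT|Tt
T/III-1 un II-2×II-1: TT|Tt
⇒ T over [I-1,I-2,II-1,II-2,III-1]: 8 consistent
U/I-1 un ·: UU|Uu
U/I-2 aff ·: uu
U/II-1 un I-1×I-2: Uu
U/II-2 un ·: UU|Uu
U/III-1 un II-2×II-1: UU|Uu
⇒ U over [I-1,I-2,II-1,II-2,III-1]: 8 consistent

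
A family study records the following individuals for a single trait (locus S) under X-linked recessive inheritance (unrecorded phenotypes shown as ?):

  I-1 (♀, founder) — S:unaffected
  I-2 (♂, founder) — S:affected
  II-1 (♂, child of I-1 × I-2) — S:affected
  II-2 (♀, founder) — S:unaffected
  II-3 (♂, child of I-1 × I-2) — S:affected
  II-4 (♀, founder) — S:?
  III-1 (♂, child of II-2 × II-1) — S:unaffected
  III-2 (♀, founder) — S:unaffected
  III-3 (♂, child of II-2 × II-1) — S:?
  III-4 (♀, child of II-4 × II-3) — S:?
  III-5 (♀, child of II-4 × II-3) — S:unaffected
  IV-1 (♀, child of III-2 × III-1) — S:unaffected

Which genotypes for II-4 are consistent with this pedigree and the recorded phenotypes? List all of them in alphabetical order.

S/I-1 un ·: X^SX^s
S/I-2 aff ·: X^sY
S/II-1 aff I-1×I-2: X^sY
S/II-2 un ·: X^SX^S|X^SX^s
S/II-3 aff I-1×I-2: X^sY
S/II-4 ? ·: X^SX^S|X^SX^s
S/III-1 un II-2×II-1: X^SY
S/III-2 un ·: X^SX^S|X^SX^s
S/III-3 ? II-2×II-1: X^SY|X^sY
S/III-4 ? II-4×II-3: X^SX^s|X^sX^s
S/III-5 un II-4×II-3: X^SX^s
S/IV-1 un III-2×III-1: X^SX^S|X^SX^s
⇒ S over [I-1,I-2,II-1,II-2,II-3,II-4,III-1,III-2,III-3,III-4,III-5,IV-1]: 27 consistent

II-4 ∈ {X^SX^S, X^SX^s}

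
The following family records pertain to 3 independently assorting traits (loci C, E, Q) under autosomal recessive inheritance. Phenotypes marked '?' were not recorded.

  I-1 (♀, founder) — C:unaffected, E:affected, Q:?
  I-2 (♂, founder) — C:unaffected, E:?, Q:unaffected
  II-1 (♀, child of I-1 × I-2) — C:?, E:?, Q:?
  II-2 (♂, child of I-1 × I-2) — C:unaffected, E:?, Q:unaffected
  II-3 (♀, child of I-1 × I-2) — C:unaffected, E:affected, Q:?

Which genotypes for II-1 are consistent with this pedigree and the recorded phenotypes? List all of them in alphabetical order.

II-1 ∈ {CC Ee QQ, CC Ee Qq, CC Ee qq, CC ee QQ, CC ee Qq, CC ee qq, Cc Ee QQ, Cc Ee Qq, Cc Ee qq, Cc ee QQ, Cc ee Qq, Cc ee qq, cc Ee QQ, cc Ee Qq, cc Ee qq, cc ee QQ, cc ee Qq, cc ee qq}

C/I-1 un ·: CC|Cc
C/I-2 un ·: CC|Cc
C/II-1 ? I-1×I-2: CC|Cc|cc
C/II-2 un I-1×I-2: CC|Cc
C/II-3 un I-1×I-2: CC|Cc
⇒ C over [I-1,I-2,II-1,II-2,II-3]: 29 consistent
E/I-1 aff ·: ee
E/I-2 ? ·: Ee|ee
E/II-1 ? I-1×I-2: Ee|ee
E/II-2 ? I-1×I-2: Ee|ee
E/II-3 aff I-1×I-2: ee
⇒ E over [I-1,I-2,II-1,II-2,II-3]: 5 consistent
Q/I-1 ? ·: QQ|Qq|qq
Q/I-2 un ·: QQ|Qq
Q/II-1 ? I-1×I-2: QQ|Qq|qq
Q/II-2 un I-1×I-2: QQ|Qq
Q/II-3 ? I-1×I-2: QQ|Qq|qq
⇒ Q over [I-1,I-2,II-1,II-2,II-3]: 40 consistent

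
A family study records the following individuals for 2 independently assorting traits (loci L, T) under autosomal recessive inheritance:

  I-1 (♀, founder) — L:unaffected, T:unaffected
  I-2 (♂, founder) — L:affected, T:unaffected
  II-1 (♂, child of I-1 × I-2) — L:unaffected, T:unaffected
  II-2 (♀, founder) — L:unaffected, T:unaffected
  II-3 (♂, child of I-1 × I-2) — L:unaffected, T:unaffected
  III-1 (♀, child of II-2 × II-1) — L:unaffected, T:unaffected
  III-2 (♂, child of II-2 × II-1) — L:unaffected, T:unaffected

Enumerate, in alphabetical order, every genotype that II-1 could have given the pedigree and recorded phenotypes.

II-1 ∈ {Ll TT, Ll Tt}

L/I-1 un ·: LL|Ll
L/I-2 aff ·: ll
L/II-1 un I-1×I-2: Ll
L/II-2 un ·: LL|Ll
L/II-3 un I-1×I-2: Ll
L/III-1 un II-2×II-1: LL|Ll
L/III-2 un II-2×II-1: LL|Ll
⇒ L over [I-1,I-2,II-1,II-2,II-3,III-1,III-2]: 16 consistent
T/I-1 un ·: TT|Tt
T/I-2 un ·: TT|Tt
T/II-1 un I-1×I-2: TT|Tt
T/II-2 un ·: TT|Tt
T/II-3 un I-1×I-2: TT|Tt
T/III-1 un II-2×II-1: TT|Tt
T/III-2 un II-2×II-1: TT|Tt
⇒ T over [I-1,I-2,II-1,II-2,II-3,III-1,III-2]: 83 consistent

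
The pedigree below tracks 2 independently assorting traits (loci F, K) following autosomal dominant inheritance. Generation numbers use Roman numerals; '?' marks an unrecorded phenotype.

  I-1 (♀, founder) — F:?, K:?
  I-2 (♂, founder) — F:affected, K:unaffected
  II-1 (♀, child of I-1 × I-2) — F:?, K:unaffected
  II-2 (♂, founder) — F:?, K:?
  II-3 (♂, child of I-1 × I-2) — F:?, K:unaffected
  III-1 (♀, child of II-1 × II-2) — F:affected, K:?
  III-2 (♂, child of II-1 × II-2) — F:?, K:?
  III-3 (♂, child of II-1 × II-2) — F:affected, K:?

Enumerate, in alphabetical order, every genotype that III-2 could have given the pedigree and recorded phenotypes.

F/I-1 ? ·: ff|Ff|FF
F/I-2 aff ·: Ff|FF
F/II-1 ? I-1×I-2: ff|Ff|FF
F/II-2 ? ·: ff|Ff|FF
F/II-3 ? I-1×I-2: ff|Ff|FF
F/III-1 aff II-1×II-2: Ff|FF
F/III-2 ? II-1×II-2: ff|Ff|FF
F/III-3 aff II-1×II-2: Ff|FF
⇒ F over [I-1,I-2,II-1,II-2,II-3,III-1,III-2,III-3]: 315 consistent
K/I-1 ? ·: kk|Kk
K/I-2 un ·: kk
K/II-1 un I-1×I-2: kk
K/II-2 ? ·: kk|Kk|KK
K/II-3 un I-1×I-2: kk
K/III-1 ? II-1×II-2: kk|Kk
K/III-2 ? II-1×II-2: kk|Kk
K/III-3 ? II-1×II-2: kk|Kk
⇒ K over [I-1,I-2,II-1,II-2,II-3,III-1,III-2,III-3]: 20 consistent

III-2 ∈ {FF Kk, FF kk, Ff Kk, Ff kk, ff Kk, ff kk}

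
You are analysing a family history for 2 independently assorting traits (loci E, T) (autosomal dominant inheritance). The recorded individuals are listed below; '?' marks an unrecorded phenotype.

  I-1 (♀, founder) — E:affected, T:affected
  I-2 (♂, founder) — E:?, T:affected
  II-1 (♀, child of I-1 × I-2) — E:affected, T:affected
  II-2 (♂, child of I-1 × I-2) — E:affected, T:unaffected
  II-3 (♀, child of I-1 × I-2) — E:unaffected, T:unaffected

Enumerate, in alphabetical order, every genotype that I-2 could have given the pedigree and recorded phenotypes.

I-2 ∈ {Ee Tt, ee Tt}

E/I-1 aff ·: Ee
E/I-2 ? ·: ee|Ee
E/II-1 aff I-1×I-2: Ee|EE
E/II-2 aff I-1×I-2: Ee|EE
E/II-3 un I-1×I-2: ee
⇒ E over [I-1,I-2,II-1,II-2,II-3]: 5 consistent
T/I-1 aff ·: Tt
T/I-2 aff ·: Tt
T/II-1 aff I-1×I-2: Tt|TT
T/II-2 un I-1×I-2: tt
T/II-3 un I-1×I-2: tt
⇒ T over [I-1,I-2,II-1,II-2,II-3]: 2 consistent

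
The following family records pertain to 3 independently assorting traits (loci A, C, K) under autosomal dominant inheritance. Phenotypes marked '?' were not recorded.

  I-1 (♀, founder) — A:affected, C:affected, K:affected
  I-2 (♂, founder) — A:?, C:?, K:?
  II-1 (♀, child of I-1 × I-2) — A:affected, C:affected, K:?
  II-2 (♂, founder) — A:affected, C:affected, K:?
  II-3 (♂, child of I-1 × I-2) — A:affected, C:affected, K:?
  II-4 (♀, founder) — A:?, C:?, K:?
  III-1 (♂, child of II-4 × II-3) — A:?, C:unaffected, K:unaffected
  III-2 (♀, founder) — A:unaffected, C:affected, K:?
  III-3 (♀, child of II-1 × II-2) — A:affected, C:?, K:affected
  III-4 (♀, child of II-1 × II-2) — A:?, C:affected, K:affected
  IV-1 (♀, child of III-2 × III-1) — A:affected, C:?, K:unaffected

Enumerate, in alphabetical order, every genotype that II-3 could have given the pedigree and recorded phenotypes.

A/I-1 aff ·: Aa|AA
A/I-2 ? ·: aa|Aa|AA
A/II-1 aff I-1×I-2: Aa|AA
A/II-2 aff ·: Aa|AA
A/II-3 aff I-1×I-2: Aa|AA
A/II-4 ? ·: aa|Aa|AA
A/III-1 ? II-4×II-3: Aa|AA
A/III-2 un ·: aa
A/III-3 aff II-1×II-2: Aa|AA
A/III-4 ? II-1×II-2: aa|Aa|AA
A/IV-1 aff III-2×III-1: Aa
⇒ A over [I-1,I-2,II-1,II-2,II-3,II-4,III-1,III-2,III-3,III-4,IV-1]: 525 consistent
C/I-1 aff ·: Cc|CC
C/I-2 ? ·: cc|Cc|CC
C/II-1 aff I-1×I-2: Cc|CC
C/II-2 aff ·: Cc|CC
C/II-3 aff I-1×I-2: Cc
C/II-4 ? ·: cc|Cc
C/III-1 un II-4×II-3: cc
C/III-2 aff ·: Cc|CC
C/III-3 ? II-1×II-2: cc|Cc|CC
C/III-4 aff II-1×II-2: Cc|CC
C/IV-1 ? III-2×III-1: cc|Cc
⇒ C over [I-1,I-2,II-1,II-2,II-3,II-4,III-1,III-2,III-3,III-4,IV-1]: 390 consistent
K/I-1 aff ·: Kk|KK
K/I-2 ? ·: kk|Kk|KK
K/II-1 ? I-1×I-2: kk|Kk|KK
K/II-2 ? ·: kk|Kk|KK
K/II-3 ? I-1×I-2: kk|Kk
K/II-4 ? ·: kk|Kk
K/III-1 un II-4×II-3: kk
K/III-2 ? ·: kk|Kk
K/III-3 aff II-1×II-2: Kk|KK
K/III-4 aff II-1×II-2: Kk|KK
K/IV-1 un III-2×III-1: kk
⇒ K over [I-1,I-2,II-1,II-2,II-3,II-4,III-1,III-2,III-3,III-4,IV-1]: 380 consistent

II-3 ∈ {AA Cc Kk, AA Cc kk, Aa Cc Kk, Aa Cc kk}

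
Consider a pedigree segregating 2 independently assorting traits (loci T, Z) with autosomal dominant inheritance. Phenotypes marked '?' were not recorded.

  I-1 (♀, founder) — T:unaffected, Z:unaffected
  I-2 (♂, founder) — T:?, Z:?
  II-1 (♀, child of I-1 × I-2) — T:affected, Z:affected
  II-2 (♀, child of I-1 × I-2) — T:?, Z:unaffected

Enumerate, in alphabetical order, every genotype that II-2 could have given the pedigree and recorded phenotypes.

T/I-1 un ·: tt
T/I-2 ? ·: Tt|TT
T/II-1 aff I-1×I-2: Tt
T/II-2 ? I-1×I-2: tt|Tt
⇒ T over [I-1,I-2,II-1,II-2]: 3 consistent
Z/I-1 un ·: zz
Z/I-2 ? ·: Zz
Z/II-1 aff I-1×I-2: Zz
Z/II-2 un I-1×I-2: zz
⇒ Z over [I-1,I-2,II-1,II-2]: 1 consistent

II-2 ∈ {Tt zz, tt zz}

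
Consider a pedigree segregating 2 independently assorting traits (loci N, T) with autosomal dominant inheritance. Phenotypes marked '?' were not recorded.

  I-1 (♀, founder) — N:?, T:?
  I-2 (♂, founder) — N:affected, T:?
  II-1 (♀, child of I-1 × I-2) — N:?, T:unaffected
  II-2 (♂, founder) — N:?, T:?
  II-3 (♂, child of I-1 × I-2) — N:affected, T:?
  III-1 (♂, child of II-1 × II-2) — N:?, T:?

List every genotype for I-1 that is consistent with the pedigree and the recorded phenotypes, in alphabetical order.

N/I-1 ? ·: nn|Nn|NN
N/I-2 aff ·: Nn|NN
N/II-1 ? I-1×I-2: nn|Nn|NN
N/II-2 ? ·: nn|Nn|NN
N/II-3 aff I-1×I-2: Nn|NN
N/III-1 ? II-1×II-2: nn|Nn|NN
⇒ N over [I-1,I-2,II-1,II-2,II-3,III-1]: 96 consistent
T/I-1 ? ·: tt|Tt
T/I-2 ? ·: tt|Tt
T/II-1 un I-1×I-2: tt
T/II-2 ? ·: tt|Tt|TT
T/II-3 ? I-1×I-2: tt|Tt|TT
T/III-1 ? II-1×II-2: tt|Tt
⇒ T over [I-1,I-2,II-1,II-2,II-3,III-1]: 32 consistent

I-1 ∈ {NN Tt, NN tt, Nn Tt, Nn tt, nn Tt, nn tt}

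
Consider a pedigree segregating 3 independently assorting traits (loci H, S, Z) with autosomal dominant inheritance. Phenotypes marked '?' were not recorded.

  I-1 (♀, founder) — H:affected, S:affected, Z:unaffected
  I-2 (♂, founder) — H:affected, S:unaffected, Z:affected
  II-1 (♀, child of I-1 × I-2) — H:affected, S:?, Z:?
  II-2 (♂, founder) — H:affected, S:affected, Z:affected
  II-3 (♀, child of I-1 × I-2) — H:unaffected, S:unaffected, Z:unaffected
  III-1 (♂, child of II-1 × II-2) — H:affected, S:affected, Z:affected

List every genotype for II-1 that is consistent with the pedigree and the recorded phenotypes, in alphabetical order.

II-1 ∈ {HH Ss Zz, HH Ss zz, HH ss Zz, HH ss zz, Hh Ss Zz, Hh Ss zz, Hh ss Zz, Hh ss zz}

H/I-1 aff ·: Hh
H/I-2 aff ·: Hh
H/II-1 aff I-1×I-2: Hh|HH
H/II-2 aff ·: Hh|HH
H/II-3 un I-1×I-2: hh
H/III-1 aff II-1×II-2: Hh|HH
⇒ H over [I-1,I-2,II-1,II-2,II-3,III-1]: 7 consistent
S/I-1 aff ·: Ss
S/I-2 un ·: ss
S/II-1 ? I-1×I-2: ss|Ss
S/II-2 aff ·: Ss|SS
S/II-3 un I-1×I-2: ss
S/III-1 aff II-1×II-2: Ss|SS
⇒ S over [I-1,I-2,II-1,II-2,II-3,III-1]: 6 consistent
Z/I-1 un ·: zz
Z/I-2 aff ·: Zz
Z/II-1 ? I-1×I-2: zz|Zz
Z/II-2 aff ·: Zz|ZZ
Z/II-3 un I-1×I-2: zz
Z/III-1 aff II-1×II-2: Zz|ZZ
⇒ Z over [I-1,I-2,II-1,II-2,II-3,III-1]: 6 consistent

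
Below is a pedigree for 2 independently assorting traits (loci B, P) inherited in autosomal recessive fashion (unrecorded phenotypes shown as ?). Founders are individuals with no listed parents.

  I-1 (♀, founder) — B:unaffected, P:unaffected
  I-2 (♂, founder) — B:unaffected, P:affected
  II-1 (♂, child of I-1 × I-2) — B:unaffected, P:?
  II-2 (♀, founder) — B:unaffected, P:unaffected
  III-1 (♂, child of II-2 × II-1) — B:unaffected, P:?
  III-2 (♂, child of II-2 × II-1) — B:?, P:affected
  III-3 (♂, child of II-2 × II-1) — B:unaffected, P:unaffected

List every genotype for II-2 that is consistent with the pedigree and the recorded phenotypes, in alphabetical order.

II-2 ∈ {BB Pp, Bb Pp}

B/I-1 un ·: BB|Bb
B/I-2 un ·: BB|Bb
B/II-1 un I-1×I-2: BB|Bb
B/II-2 un ·: BB|Bb
B/III-1 un II-2×II-1: BB|Bb
B/III-2 ? II-2×II-1: BB|Bb|bb
B/III-3 un II-2×II-1: BB|Bb
⇒ B over [I-1,I-2,II-1,II-2,III-1,III-2,III-3]: 96 consistent
P/I-1 un ·: PP|Pp
P/I-2 aff ·: pp
P/II-1 ? I-1×I-2: Pp|pp
P/II-2 un ·: Pp
P/III-1 ? II-2×II-1: PP|Pp|pp
P/III-2 aff II-2×II-1: pp
P/III-3 un II-2×II-1: PP|Pp
⇒ P over [I-1,I-2,II-1,II-2,III-1,III-2,III-3]: 14 consistent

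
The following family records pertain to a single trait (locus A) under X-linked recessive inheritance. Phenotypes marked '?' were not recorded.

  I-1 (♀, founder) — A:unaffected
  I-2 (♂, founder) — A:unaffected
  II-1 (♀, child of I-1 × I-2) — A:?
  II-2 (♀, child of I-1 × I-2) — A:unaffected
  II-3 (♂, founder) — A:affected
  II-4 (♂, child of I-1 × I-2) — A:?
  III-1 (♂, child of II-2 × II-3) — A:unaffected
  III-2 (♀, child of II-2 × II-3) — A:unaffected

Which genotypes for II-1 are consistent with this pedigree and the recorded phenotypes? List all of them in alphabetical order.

A/I-1 un ·: X^AX^A|X^AX^a
A/I-2 un ·: X^AY
A/II-1 ? I-1×I-2: X^AX^A|X^AX^a
A/II-2 un I-1×I-2: X^AX^A|X^AX^a
A/II-3 aff ·: X^aY
A/II-4 ? I-1×I-2: X^AY|X^aY
A/III-1 un II-2×II-3: X^AY
A/III-2 un II-2×II-3: X^AX^a
⇒ A over [I-1,I-2,II-1,II-2,II-3,II-4,III-1,III-2]: 9 consistent

II-1 ∈ {X^AX^A, X^AX^a}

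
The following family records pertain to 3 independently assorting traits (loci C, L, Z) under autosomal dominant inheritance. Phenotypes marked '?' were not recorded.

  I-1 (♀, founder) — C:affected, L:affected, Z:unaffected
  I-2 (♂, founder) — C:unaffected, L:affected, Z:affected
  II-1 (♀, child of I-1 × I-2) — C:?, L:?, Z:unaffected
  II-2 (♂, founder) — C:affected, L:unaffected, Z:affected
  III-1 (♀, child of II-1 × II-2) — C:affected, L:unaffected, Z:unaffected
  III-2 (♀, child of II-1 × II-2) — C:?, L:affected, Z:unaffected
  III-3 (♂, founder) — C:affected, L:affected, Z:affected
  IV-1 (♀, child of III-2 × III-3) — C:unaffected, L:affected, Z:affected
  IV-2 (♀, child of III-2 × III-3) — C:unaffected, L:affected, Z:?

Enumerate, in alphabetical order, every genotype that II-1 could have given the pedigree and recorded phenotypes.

II-1 ∈ {Cc Ll zz, cc Ll zz}

C/I-1 aff ·: Cc|CC
C/I-2 un ·: cc
C/II-1 ? I-1×I-2: cc|Cc
C/II-2 aff ·: Cc|CC
C/III-1 aff II-1×II-2: Cc|CC
C/III-2 ? II-1×II-2: cc|Cc
C/III-3 aff ·: Cc
C/IV-1 un III-2×III-3: cc
C/IV-2 un III-2×III-3: cc
⇒ C over [I-1,I-2,II-1,II-2,III-1,III-2,III-3,IV-1,IV-2]: 15 consistent
L/I-1 aff ·: Ll|LL
L/I-2 aff ·: Ll|LL
L/II-1 ? I-1×I-2: Ll
L/II-2 un ·: ll
L/III-1 un II-1×II-2: ll
L/III-2 aff II-1×II-2: Ll
L/III-3 aff ·: Ll|LL
L/IV-1 aff III-2×III-3: Ll|LL
L/IV-2 aff III-2×III-3: Ll|LL
⇒ L over [I-1,I-2,II-1,II-2,III-1,III-2,III-3,IV-1,IV-2]: 24 consistent
Z/I-1 un ·: zz
Z/I-2 aff ·: Zz
Z/II-1 un I-1×I-2: zz
Z/II-2 aff ·: Zz
Z/III-1 un II-1×II-2: zz
Z/III-2 un II-1×II-2: zz
Z/III-3 aff ·: Zz|ZZ
Z/IV-1 aff III-2×III-3: Zz
Z/IV-2 ? III-2×III-3: zz|Zz
⇒ Z over [I-1,I-2,II-1,II-2,III-1,III-2,III-3,IV-1,IV-2]: 3 consistent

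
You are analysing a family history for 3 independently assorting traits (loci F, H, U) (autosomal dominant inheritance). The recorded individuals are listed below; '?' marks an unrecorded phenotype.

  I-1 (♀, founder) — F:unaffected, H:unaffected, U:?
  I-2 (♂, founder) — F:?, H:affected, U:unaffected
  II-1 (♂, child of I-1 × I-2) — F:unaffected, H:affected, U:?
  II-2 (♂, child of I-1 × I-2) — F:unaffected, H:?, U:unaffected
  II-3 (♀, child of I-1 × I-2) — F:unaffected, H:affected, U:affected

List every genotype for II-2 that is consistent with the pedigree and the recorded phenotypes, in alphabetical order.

II-2 ∈ {ff Hh uu, ff hh uu}

F/I-1 un ·: ff
F/I-2 ? ·: ff|Ff
F/II-1 un I-1×I-2: ff
F/II-2 un I-1×I-2: ff
F/II-3 un I-1×I-2: ff
⇒ F over [I-1,I-2,II-1,II-2,II-3]: 2 consistent
H/I-1 un ·: hh
H/I-2 aff ·: Hh|HH
H/II-1 aff I-1×I-2: Hh
H/II-2 ? I-1×I-2: hh|Hh
H/II-3 aff I-1×I-2: Hh
⇒ H over [I-1,I-2,II-1,II-2,II-3]: 3 consistent
U/I-1 ? ·: Uu
U/I-2 un ·: uu
U/II-1 ? I-1×I-2: uu|Uu
U/II-2 un I-1×I-2: uu
U/II-3 aff I-1×I-2: Uu
⇒ U over [I-1,I-2,II-1,II-2,II-3]: 2 consistent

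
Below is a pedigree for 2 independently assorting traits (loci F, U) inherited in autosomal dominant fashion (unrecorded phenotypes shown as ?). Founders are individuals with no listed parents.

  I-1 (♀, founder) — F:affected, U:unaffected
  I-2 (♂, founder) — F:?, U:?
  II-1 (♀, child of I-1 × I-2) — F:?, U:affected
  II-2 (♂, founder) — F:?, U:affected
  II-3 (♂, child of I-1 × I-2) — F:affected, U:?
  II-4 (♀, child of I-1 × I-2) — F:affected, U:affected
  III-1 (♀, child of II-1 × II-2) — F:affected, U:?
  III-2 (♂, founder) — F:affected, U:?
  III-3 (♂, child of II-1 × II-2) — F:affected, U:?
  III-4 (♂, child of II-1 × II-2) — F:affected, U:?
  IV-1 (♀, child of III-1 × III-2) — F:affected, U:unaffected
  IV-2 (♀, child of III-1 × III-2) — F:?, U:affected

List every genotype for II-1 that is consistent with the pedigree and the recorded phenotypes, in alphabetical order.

II-1 ∈ {FF Uu, Ff Uu, ff Uu}

F/I-1 aff ·: Ff|FF
F/I-2 ? ·: ff|Ff|FF
F/II-1 ? I-1×I-2: ff|Ff|FF
F/II-2 ? ·: ff|Ff|FF
F/II-3 aff I-1×I-2: Ff|FF
F/II-4 aff I-1×I-2: Ff|FF
F/III-1 aff II-1×II-2: Ff|FF
F/III-2 aff ·: Ff|FF
F/III-3 aff II-1×II-2: Ff|FF
F/III-4 aff II-1×II-2: Ff|FF
F/IV-1 aff III-1×III-2: Ff|FF
F/IV-2 ? III-1×III-2: ff|Ff|FF
⇒ F over [I-1,I-2,II-1,II-2,II-3,II-4,III-1,III-2,III-3,III-4,IV-1,IV-2]: 2895 consistent
U/I-1 un ·: uu
U/I-2 ? ·: Uu|UU
U/II-1 aff I-1×I-2: Uu
U/II-2 aff ·: Uu|UU
U/II-3 ? I-1×I-2: uu|Uu
U/II-4 aff I-1×I-2: Uu
U/III-1 ? II-1×II-2: uu|Uu
U/III-2 ? ·: uu|Uu
U/III-3 ? II-1×II-2: uu|Uu|UU
U/III-4 ? II-1×II-2: uu|Uu|UU
U/IV-1 un III-1×III-2: uu
U/IV-2 aff III-1×III-2: Uu|UU
⇒ U over [I-1,I-2,II-1,II-2,II-3,II-4,III-1,III-2,III-3,III-4,IV-1,IV-2]: 144 consistent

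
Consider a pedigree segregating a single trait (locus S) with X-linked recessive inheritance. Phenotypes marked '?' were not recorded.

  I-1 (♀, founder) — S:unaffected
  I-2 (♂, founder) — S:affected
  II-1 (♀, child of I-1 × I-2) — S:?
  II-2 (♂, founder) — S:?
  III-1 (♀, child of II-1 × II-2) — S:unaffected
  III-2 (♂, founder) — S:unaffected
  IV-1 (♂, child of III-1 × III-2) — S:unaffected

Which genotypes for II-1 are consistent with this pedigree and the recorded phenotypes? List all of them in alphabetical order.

II-1 ∈ {X^SX^s, X^sX^s}

S/I-1 un ·: X^SX^S|X^SX^s
S/I-2 aff ·: X^sY
S/II-1 ? I-1×I-2: X^SX^s|X^sX^s
S/II-2 ? ·: X^SY|X^sY
S/III-1 un II-1×II-2: X^SX^S|X^SX^s
S/III-2 un ·: X^SY
S/IV-1 un III-1×III-2: X^SY
⇒ S over [I-1,I-2,II-1,II-2,III-1,III-2,IV-1]: 7 consistent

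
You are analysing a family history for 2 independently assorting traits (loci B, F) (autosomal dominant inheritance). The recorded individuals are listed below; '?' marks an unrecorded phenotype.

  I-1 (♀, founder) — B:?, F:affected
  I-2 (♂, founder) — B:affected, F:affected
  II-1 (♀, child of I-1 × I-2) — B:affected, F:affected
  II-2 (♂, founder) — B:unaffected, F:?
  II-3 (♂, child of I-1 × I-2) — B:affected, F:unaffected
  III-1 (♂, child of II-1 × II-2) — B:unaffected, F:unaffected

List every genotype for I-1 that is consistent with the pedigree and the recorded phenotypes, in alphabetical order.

I-1 ∈ {BB Ff, Bb Ff, bb Ff}

B/I-1 ? ·: bb|Bb|BB
B/I-2 aff ·: Bb|BB
B/II-1 aff I-1×I-2: Bb
B/II-2 un ·: bb
B/II-3 aff I-1×I-2: Bb|BB
B/III-1 un II-1×II-2: bb
⇒ B over [I-1,I-2,II-1,II-2,II-3,III-1]: 8 consistent
F/I-1 aff ·: Ff
F/I-2 aff ·: Ff
F/II-1 aff I-1×I-2: Ff
F/II-2 ? ·: ff|Ff
F/II-3 un I-1×I-2: ff
F/III-1 un II-1×II-2: ff
⇒ F over [I-1,I-2,II-1,II-2,II-3,III-1]: 2 consistent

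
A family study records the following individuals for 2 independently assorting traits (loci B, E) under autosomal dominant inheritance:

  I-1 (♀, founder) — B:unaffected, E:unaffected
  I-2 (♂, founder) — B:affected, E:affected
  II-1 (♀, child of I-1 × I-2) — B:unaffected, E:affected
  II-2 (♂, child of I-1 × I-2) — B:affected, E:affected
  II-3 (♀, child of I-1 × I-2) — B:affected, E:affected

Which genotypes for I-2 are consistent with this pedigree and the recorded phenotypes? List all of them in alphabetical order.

B/I-1 un ·: bb
B/I-2 aff ·: Bb
B/II-1 un I-1×I-2: bb
B/II-2 aff I-1×I-2: Bb
B/II-3 aff I-1×I-2: Bb
⇒ B over [I-1,I-2,II-1,II-2,II-3]: 1 consistent
E/I-1 un ·: ee
E/I-2 aff ·: Ee|EE
E/II-1 aff I-1×I-2: Ee
E/II-2 aff I-1×I-2: Ee
E/II-3 aff I-1×I-2: Ee
⇒ E over [I-1,I-2,II-1,II-2,II-3]: 2 consistent

I-2 ∈ {Bb EE, Bb Ee}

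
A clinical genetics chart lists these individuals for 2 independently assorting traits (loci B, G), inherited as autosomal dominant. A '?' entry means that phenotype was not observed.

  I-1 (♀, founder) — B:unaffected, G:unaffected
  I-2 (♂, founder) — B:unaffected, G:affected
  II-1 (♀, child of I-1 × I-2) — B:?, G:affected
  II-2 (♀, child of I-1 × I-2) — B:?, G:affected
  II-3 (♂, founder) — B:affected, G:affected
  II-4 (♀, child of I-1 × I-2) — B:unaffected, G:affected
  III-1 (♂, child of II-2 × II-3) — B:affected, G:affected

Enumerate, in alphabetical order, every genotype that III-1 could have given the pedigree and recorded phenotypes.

B/I-1 un ·: bb
B/I-2 un ·: bb
B/II-1 ? I-1×I-2: bb
B/II-2 ? I-1×I-2: bb
B/II-3 aff ·: Bb|BB
B/II-4 un I-1×I-2: bb
B/III-1 aff II-2×II-3: Bb
⇒ B over [I-1,I-2,II-1,II-2,II-3,II-4,III-1]: 2 consistent
G/I-1 un ·: gg
G/I-2 aff ·: Gg|GG
G/II-1 aff I-1×I-2: Gg
G/II-2 aff I-1×I-2: Gg
G/II-3 aff ·: Gg|GG
G/II-4 aff I-1×I-2: Gg
G/III-1 aff II-2×II-3: Gg|GG
⇒ G over [I-1,I-2,II-1,II-2,II-3,II-4,III-1]: 8 consistent

III-1 ∈ {Bb GG, Bb Gg}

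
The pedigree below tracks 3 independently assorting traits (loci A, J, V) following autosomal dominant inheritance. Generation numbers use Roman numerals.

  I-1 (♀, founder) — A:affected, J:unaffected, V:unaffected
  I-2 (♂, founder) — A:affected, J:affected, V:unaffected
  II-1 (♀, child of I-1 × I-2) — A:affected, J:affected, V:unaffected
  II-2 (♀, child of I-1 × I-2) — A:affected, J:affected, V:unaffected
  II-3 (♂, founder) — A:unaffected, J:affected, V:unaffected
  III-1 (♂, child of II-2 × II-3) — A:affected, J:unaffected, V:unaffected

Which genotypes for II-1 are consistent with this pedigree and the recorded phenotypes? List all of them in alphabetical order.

A/I-1 aff ·: Aa|AA
A/I-2 aff ·: Aa|AA
A/II-1 aff I-1×I-2: Aa|AA
A/II-2 aff I-1×I-2: Aa|AA
A/II-3 un ·: aa
A/III-1 aff II-2×II-3: Aa
⇒ A over [I-1,I-2,II-1,II-2,II-3,III-1]: 13 consistent
J/I-1 un ·: jj
J/I-2 aff ·: Jj|JJ
J/II-1 aff I-1×I-2: Jj
J/II-2 aff I-1×I-2: Jj
J/II-3 aff ·: Jj
J/III-1 un II-2×II-3: jj
⇒ J over [I-1,I-2,II-1,II-2,II-3,III-1]: 2 consistent
V/I-1 un ·: vv
V/I-2 un ·: vv
V/II-1 un I-1×I-2: vv
V/II-2 un I-1×I-2: vv
V/II-3 un ·: vv
V/III-1 un II-2×II-3: vv
⇒ V over [I-1,I-2,II-1,II-2,II-3,III-1]: 1 consistent

II-1 ∈ {AA Jj vv, Aa Jj vv}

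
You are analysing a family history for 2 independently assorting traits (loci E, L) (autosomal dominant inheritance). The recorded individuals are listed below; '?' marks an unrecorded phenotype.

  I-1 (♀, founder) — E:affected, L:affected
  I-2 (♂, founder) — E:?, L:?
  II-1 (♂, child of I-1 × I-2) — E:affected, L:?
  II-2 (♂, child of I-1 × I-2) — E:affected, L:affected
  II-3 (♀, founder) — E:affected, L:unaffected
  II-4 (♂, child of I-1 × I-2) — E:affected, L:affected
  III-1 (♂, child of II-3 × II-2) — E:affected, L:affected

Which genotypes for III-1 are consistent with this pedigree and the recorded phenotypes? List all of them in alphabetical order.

E/I-1 aff ·: Ee|EE
E/I-2 ? ·: ee|Ee|EE
E/II-1 aff I-1×I-2: Ee|EE
E/II-2 aff I-1×I-2: Ee|EE
E/II-3 aff ·: Ee|EE
E/II-4 aff I-1×I-2: Ee|EE
E/III-1 aff II-3×II-2: Ee|EE
⇒ E over [I-1,I-2,II-1,II-2,II-3,II-4,III-1]: 95 consistent
L/I-1 aff ·: Ll|LL
L/I-2 ? ·: ll|Ll|LL
L/II-1 ? I-1×I-2: ll|Ll|LL
L/II-2 aff I-1×I-2: Ll|LL
L/II-3 un ·: ll
L/II-4 aff I-1×I-2: Ll|LL
L/III-1 aff II-3×II-2: Ll
⇒ L over [I-1,I-2,II-1,II-2,II-3,II-4,III-1]: 32 consistent

III-1 ∈ {EE Ll, Ee Ll}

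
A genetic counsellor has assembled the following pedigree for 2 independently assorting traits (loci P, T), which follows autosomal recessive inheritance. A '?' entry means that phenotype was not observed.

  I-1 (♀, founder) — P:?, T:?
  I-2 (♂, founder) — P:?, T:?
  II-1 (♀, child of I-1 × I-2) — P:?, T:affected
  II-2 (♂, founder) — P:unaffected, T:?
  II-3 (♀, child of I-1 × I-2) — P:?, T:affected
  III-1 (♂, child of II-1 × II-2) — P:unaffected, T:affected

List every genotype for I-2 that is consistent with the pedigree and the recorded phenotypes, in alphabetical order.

P/I-1 ? ·: PP|Pp|pp
P/I-2 ? ·: PP|Pp|pp
P/II-1 ? I-1×I-2: PP|Pp|pp
P/II-2 un ·: PP|Pp
P/II-3 ? I-1×I-2: PP|Pp|pp
P/III-1 un II-1×II-2: PP|Pp
⇒ P over [I-1,I-2,II-1,II-2,II-3,III-1]: 92 consistent
T/I-1 ? ·: Tt|tt
T/I-2 ? ·: Tt|tt
T/II-1 aff I-1×I-2: tt
T/II-2 ? ·: Tt|tt
T/II-3 aff I-1×I-2: tt
T/III-1 aff II-1×II-2: tt
⇒ T over [I-1,I-2,II-1,II-2,II-3,III-1]: 8 consistent

I-2 ∈ {PP Tt, PP tt, Pp Tt, Pp tt, pp Tt, pp tt}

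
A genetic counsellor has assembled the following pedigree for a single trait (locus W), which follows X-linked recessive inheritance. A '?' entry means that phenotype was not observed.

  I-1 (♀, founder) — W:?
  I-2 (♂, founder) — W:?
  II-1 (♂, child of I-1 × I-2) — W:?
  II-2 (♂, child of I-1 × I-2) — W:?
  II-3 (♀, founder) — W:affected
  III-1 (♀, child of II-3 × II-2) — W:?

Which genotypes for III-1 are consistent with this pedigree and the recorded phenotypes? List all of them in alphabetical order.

W/I-1 ? ·: X^WX^W|X^WX^w|X^wX^w
W/I-2 ? ·: X^WY|X^wY
W/II-1 ? I-1×I-2: X^WY|X^wY
W/II-2 ? I-1×I-2: X^WY|X^wY
W/II-3 aff ·: X^wX^w
W/III-1 ? II-3×II-2: X^WX^w|X^wX^w
⇒ W over [I-1,I-2,II-1,II-2,II-3,III-1]: 12 consistent

III-1 ∈ {X^WX^w, X^wX^w}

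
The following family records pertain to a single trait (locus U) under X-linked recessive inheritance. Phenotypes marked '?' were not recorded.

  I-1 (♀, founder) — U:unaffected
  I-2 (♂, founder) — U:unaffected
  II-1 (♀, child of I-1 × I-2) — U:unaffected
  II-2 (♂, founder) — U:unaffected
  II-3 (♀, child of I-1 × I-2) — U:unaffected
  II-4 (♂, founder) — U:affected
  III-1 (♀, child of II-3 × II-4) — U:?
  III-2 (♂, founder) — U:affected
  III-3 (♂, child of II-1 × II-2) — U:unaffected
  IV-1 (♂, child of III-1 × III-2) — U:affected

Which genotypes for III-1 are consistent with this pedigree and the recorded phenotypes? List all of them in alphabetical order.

III-1 ∈ {X^UX^u, X^uX^u}

U/I-1 un ·: X^UX^U|X^UX^u
U/I-2 un ·: X^UY
U/II-1 un I-1×I-2: X^UX^U|X^UX^u
U/II-2 un ·: X^UY
U/II-3 un I-1×I-2: X^UX^U|X^UX^u
U/II-4 aff ·: X^uY
U/III-1 ? II-3×II-4: X^UX^u|X^uX^u
U/III-2 aff ·: X^uY
U/III-3 un II-1×II-2: X^UY
U/IV-1 aff III-1×III-2: X^uY
⇒ U over [I-1,I-2,II-1,II-2,II-3,II-4,III-1,III-2,III-3,IV-1]: 7 consistent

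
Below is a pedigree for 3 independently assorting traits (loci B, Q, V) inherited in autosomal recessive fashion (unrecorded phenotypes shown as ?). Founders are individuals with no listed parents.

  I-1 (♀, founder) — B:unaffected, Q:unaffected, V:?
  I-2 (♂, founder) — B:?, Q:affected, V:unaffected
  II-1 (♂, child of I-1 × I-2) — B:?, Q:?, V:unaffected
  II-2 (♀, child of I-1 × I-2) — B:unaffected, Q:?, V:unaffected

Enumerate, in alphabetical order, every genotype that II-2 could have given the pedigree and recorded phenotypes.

B/I-1 un ·: BB|Bb
B/I-2 ? ·: BB|Bb|bb
B/II-1 ? I-1×I-2: BB|Bb|bb
B/II-2 un I-1×I-2: BB|Bb
⇒ B over [I-1,I-2,II-1,II-2]: 18 consistent
Q/I-1 un ·: QQ|Qq
Q/I-2 aff ·: qq
Q/II-1 ? I-1×I-2: Qq|qq
Q/II-2 ? I-1×I-2: Qq|qq
⇒ Q over [I-1,I-2,II-1,II-2]: 5 consistent
V/I-1 ? ·: VV|Vv|vv
V/I-2 un ·: VV|Vv
V/II-1 un I-1×I-2: VV|Vv
V/II-2 un I-1×I-2: VV|Vv
⇒ V over [I-1,I-2,II-1,II-2]: 15 consistent

II-2 ∈ {BB Qq VV, BB Qq Vv, BB qq VV, BB qq Vv, Bb Qq VV, Bb Qq Vv, Bb qq VV, Bb qq Vv}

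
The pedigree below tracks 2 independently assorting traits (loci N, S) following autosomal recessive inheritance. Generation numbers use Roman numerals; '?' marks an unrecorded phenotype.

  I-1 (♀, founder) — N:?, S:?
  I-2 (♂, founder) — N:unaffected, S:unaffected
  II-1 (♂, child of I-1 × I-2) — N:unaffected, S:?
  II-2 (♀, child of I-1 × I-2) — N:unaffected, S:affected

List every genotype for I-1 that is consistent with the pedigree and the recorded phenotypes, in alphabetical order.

I-1 ∈ {NN Ss, NN ss, Nn Ss, Nn ss, nn Ss, nn ss}

N/I-1 ? ·: NN|Nn|nn
N/I-2 un ·: NN|Nn
N/II-1 un I-1×I-2: NN|Nn
N/II-2 un I-1×I-2: NN|Nn
⇒ N over [I-1,I-2,II-1,II-2]: 15 consistent
S/I-1 ? ·: Ss|ss
S/I-2 un ·: Ss
S/II-1 ? I-1×I-2: SS|Ss|ss
S/II-2 aff I-1×I-2: ss
⇒ S over [I-1,I-2,II-1,II-2]: 5 consistent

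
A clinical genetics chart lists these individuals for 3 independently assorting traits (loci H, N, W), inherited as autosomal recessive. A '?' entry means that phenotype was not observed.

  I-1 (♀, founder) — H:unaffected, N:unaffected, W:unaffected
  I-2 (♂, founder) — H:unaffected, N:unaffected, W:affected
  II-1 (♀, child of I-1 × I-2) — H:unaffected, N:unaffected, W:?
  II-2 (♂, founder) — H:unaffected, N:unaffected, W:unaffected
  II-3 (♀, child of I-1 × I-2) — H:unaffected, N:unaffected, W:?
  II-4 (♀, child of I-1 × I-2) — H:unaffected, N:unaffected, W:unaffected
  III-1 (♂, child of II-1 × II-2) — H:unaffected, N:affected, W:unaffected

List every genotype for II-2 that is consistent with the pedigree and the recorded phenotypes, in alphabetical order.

II-2 ∈ {HH Nn WW, HH Nn Ww, Hh Nn WW, Hh Nn Ww}

H/I-1 un ·: HH|Hh
H/I-2 un ·: HH|Hh
H/II-1 un I-1×I-2: HH|Hh
H/II-2 un ·: HH|Hh
H/II-3 un I-1×I-2: HH|Hh
H/II-4 un I-1×I-2: HH|Hh
H/III-1 un II-1×II-2: HH|Hh
⇒ H over [I-1,I-2,II-1,II-2,II-3,II-4,III-1]: 87 consistent
N/I-1 un ·: NN|Nn
N/I-2 un ·: NN|Nn
N/II-1 un I-1×I-2: Nn
N/II-2 un ·: Nn
N/II-3 un I-1×I-2: NN|Nn
N/II-4 un I-1×I-2: NN|Nn
N/III-1 aff II-1×II-2: nn
⇒ N over [I-1,I-2,II-1,II-2,II-3,II-4,III-1]: 12 consistent
W/I-1 un ·: WW|Ww
W/I-2 aff ·: ww
W/II-1 ? I-1×I-2: Ww|ww
W/II-2 un ·: WW|Ww
W/II-3 ? I-1×I-2: Ww|ww
W/II-4 un I-1×I-2: Ww
W/III-1 un II-1×II-2: WW|Ww
⇒ W over [I-1,I-2,II-1,II-2,II-3,II-4,III-1]: 16 consistent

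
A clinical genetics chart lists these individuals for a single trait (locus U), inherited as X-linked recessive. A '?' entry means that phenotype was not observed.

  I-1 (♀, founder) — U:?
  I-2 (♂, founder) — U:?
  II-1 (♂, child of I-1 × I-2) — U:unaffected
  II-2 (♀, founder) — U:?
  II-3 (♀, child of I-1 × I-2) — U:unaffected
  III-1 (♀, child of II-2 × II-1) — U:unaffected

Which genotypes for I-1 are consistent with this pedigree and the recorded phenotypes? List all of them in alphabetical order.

I-1 ∈ {X^UX^U, X^UX^u}

U/I-1 ? ·: X^UX^U|X^UX^u
U/I-2 ? ·: X^UY|X^uY
U/II-1 un I-1×I-2: X^UY
U/II-2 ? ·: X^UX^U|X^UX^u|X^uX^u
U/II-3 un I-1×I-2: X^UX^U|X^UX^u
U/III-1 un II-2×II-1: X^UX^U|X^UX^u
⇒ U over [I-1,I-2,II-1,II-2,II-3,III-1]: 20 consistent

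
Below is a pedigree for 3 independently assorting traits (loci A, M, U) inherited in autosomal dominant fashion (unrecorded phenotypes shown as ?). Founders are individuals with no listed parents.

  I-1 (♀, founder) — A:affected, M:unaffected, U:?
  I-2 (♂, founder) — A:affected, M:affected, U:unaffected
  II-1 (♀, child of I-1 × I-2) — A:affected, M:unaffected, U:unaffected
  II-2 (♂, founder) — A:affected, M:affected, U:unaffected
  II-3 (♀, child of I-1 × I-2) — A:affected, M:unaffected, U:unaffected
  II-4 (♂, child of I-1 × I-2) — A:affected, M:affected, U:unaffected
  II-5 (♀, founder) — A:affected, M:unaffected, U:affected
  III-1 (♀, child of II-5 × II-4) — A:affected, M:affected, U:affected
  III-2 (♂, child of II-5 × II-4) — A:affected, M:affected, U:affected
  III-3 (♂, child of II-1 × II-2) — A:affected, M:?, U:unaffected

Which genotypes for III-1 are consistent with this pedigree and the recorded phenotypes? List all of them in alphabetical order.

III-1 ∈ {AA Mm Uu, Aa Mm Uu}

A/I-1 aff ·: Aa|AA
A/I-2 aff ·: Aa|AA
A/II-1 aff I-1×I-2: Aa|AA
A/II-2 aff ·: Aa|AA
A/II-3 aff I-1×I-2: Aa|AA
A/II-4 aff I-1×I-2: Aa|AA
A/II-5 aff ·: Aa|AA
A/III-1 aff II-5×II-4: Aa|AA
A/III-2 aff II-5×II-4: Aa|AA
A/III-3 aff II-1×II-2: Aa|AA
⇒ A over [I-1,I-2,II-1,II-2,II-3,II-4,II-5,III-1,III-2,III-3]: 561 consistent
M/I-1 un ·: mm
M/I-2 aff ·: Mm
M/II-1 un I-1×I-2: mm
M/II-2 aff ·: Mm|MM
M/II-3 un I-1×I-2: mm
M/II-4 aff I-1×I-2: Mm
M/II-5 un ·: mm
M/III-1 aff II-5×II-4: Mm
M/III-2 aff II-5×II-4: Mm
M/III-3 ? II-1×II-2: mm|Mm
⇒ M over [I-1,I-2,II-1,II-2,II-3,II-4,II-5,III-1,III-2,III-3]: 3 consistent
U/I-1 ? ·: uu|Uu
U/I-2 un ·: uu
U/II-1 un I-1×I-2: uu
U/II-2 un ·: uu
U/II-3 un I-1×I-2: uu
U/II-4 un I-1×I-2: uu
U/II-5 aff ·: Uu|UU
U/III-1 aff II-5×II-4: Uu
U/III-2 aff II-5×II-4: Uu
U/III-3 un II-1×II-2: uu
⇒ U over [I-1,I-2,II-1,II-2,II-3,II-4,II-5,III-1,III-2,III-3]: 4 consistent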